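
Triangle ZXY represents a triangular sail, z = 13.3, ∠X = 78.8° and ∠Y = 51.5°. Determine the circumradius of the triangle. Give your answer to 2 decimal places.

8.72

The third angle is ∠Z = 180° − ∠X − ∠Y = 49.70°.
Law of sines: x = z·sin X/sin Z ≈ 17.107.
Law of sines: y = z·sin Y/sin Z ≈ 13.648.
Circumradius = z/(2 sin Z) ≈ 8.7194.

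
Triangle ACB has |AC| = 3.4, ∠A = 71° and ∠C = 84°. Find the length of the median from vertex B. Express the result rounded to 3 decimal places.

m_B ≈ 7.619

The third angle is ∠B = 180° − ∠A − ∠C = 25.00°.
Law of sines: |CB| = |AC|·sin A/sin B ≈ 7.6068.
Law of sines: |BA| = |AC|·sin C/sin B ≈ 8.001.
Median from B: ½√(2·|CB|² + 2·|BA|² − |AC|²) ≈ 7.619.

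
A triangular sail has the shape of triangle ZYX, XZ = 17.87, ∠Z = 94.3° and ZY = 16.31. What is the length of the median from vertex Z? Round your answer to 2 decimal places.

By the law of cosines, YX² = XZ² + ZY² − 2·XZ·ZY·cos Z = 629.06, so YX ≈ 25.081.
Median from Z: ½√(2·XZ² + 2·ZY² − YX²) ≈ 11.637.

m_Z ≈ 11.64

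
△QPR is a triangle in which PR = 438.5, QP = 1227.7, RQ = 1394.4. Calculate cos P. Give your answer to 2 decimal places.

cos P ≈ -0.23

By the law of cosines, cos P = (QP² + PR² − RQ²) / (2·QP·PR) ≈ -0.22738, so ∠P ≈ 103.14°.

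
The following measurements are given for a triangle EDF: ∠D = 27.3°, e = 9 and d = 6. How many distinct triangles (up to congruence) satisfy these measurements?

2

e·sin D = 9·sin(27.3°) ≈ 4.128.
Since e sin D < d < e (4.128 < 6 < 9), two triangles exist.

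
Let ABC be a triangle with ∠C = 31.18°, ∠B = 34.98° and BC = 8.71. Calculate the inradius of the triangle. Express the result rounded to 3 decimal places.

The third angle is ∠A = 180° − ∠B − ∠C = 113.84°.
Law of sines: CA = BC·sin B/sin A ≈ 5.4591.
Law of sines: AB = BC·sin C/sin A ≈ 4.9301.
Area = ½·BC·CA·sin C ≈ 12.309.
Semiperimeter s = (8.71+5.4591+4.9301)/2 = 9.5496.
Inradius = area/s = 12.309/9.5496 ≈ 1.2889.

r ≈ 1.289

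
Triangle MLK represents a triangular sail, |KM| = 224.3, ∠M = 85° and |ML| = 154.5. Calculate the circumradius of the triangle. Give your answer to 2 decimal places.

131.02

By the law of cosines, |LK|² = |KM|² + |ML|² − 2·|KM|·|ML|·cos M = 68140, so |LK| ≈ 261.04.
Area = ½·|KM|·|ML|·sin M ≈ 17261.
Circumradius = |LK|/(2 sin M) ≈ 131.02.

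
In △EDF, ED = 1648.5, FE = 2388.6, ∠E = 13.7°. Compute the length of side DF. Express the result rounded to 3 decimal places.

By the law of cosines, DF² = FE² + ED² − 2·FE·ED·cos E = 7.718e+05, so DF ≈ 878.52.

878.524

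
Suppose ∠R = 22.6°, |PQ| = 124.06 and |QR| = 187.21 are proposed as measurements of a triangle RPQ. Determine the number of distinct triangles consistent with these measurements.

2

|QR|·sin R = 187.21·sin(22.6°) ≈ 71.94.
Since |QR| sin R < |PQ| < |QR| (71.94 < 124.06 < 187.21), two triangles exist.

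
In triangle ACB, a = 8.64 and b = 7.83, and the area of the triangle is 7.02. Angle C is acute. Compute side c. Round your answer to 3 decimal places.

From area = ½·b·a·sin C, we get sin C = 2·area/(b·a) ≈ 0.20754.
Taking the acute solution, ∠C ≈ 11.98°.
Law of cosines then gives c ≈ 1.8979.

1.898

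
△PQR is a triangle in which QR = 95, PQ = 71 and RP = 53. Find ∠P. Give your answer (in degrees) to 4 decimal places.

98.9821

By the law of cosines, cos P = (RP² + PQ² − QR²) / (2·RP·PQ) ≈ -0.15613, so ∠P ≈ 98.98°.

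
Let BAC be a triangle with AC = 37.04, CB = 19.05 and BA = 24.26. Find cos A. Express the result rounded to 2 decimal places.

cos A ≈ 0.89

By the law of cosines, cos A = (BA² + AC² − CB²) / (2·BA·AC) ≈ 0.88895, so ∠A ≈ 27.26°.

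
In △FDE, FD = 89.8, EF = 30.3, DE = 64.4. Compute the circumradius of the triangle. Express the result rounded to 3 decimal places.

70.153

By the law of cosines, cos F = (EF² + FD² − DE²) / (2·EF·FD) ≈ 0.88844, so ∠F ≈ 27.32°.
Circumradius = DE/(2 sin F) ≈ 70.153.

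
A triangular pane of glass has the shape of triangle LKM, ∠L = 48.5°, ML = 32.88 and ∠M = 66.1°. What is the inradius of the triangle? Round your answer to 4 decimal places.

r ≈ 8.7520

The third angle is ∠K = 180° − ∠M − ∠L = 65.40°.
Law of sines: KM = ML·sin L/sin K ≈ 27.084.
Law of sines: LK = ML·sin M/sin K ≈ 33.061.
Area = ½·ML·KM·sin M ≈ 407.08.
Semiperimeter s = (27.084+32.88+33.061)/2 = 46.513.
Inradius = area/s = 407.08/46.513 ≈ 8.752.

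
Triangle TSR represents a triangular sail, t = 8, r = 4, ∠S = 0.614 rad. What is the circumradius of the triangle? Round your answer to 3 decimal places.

4.567

By the law of cosines, s² = r² + t² − 2·r·t·cos S = 27.69, so s ≈ 5.2621.
Area = ½·r·t·sin S ≈ 9.2183.
Circumradius = s/(2 sin S) ≈ 4.5667.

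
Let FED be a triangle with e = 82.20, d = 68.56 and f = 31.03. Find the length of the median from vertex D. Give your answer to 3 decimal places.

m_D ≈ 51.814

Median from D: ½√(2·f² + 2·e² − d²) ≈ 51.814.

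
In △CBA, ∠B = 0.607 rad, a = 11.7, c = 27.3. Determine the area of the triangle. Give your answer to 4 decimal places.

area ≈ 91.0967

Area = ½·a·c·sin B ≈ 91.097.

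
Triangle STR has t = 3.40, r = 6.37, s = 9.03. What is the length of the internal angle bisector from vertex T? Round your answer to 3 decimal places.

t_T ≈ 7.397

By the law of cosines, cos T = (r² + s² − t²) / (2·r·s) ≈ 0.96102, so ∠T ≈ 16.05°.
The bisector from T has length 2·r·s·cos(∠T/2)/(r+s) ≈ 7.3971.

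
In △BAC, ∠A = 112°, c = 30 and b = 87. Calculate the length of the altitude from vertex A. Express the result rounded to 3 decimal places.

By the law of cosines, a² = c² + b² − 2·c·b·cos A = 10424, so a ≈ 102.1.
Area = ½·c·b·sin A ≈ 1210.
The altitude from A has length 2·area/a ≈ 23.702.

23.702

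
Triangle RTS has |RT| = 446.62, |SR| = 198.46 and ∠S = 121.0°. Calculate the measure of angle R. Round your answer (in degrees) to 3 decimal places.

36.611

Law of sines: sin T = |SR|·sin S/|RT| ≈ 0.38089.
Since |RT| ≥ |SR|, only the acute value applies: ∠T ≈ 22.39°.
Then ∠R = 180° − ∠S − ∠T ≈ 36.61°.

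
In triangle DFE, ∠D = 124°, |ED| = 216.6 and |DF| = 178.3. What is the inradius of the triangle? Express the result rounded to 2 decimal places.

r ≈ 43.03

By the law of cosines, |FE|² = |ED|² + |DF|² − 2·|ED|·|DF|·cos D = 1.219e+05, so |FE| ≈ 349.14.
Area = ½·|ED|·|DF|·sin D ≈ 16009.
Semiperimeter s = (349.14+216.6+178.3)/2 = 372.02.
Inradius = area/s = 16009/372.02 ≈ 43.032.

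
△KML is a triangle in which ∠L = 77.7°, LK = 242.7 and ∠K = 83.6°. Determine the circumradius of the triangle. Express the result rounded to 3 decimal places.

R ≈ 378.494

The third angle is ∠M = 180° − ∠L − ∠K = 18.70°.
Law of sines: ML = LK·sin K/sin M ≈ 752.27.
Law of sines: KM = LK·sin L/sin M ≈ 739.61.
Circumradius = LK/(2 sin M) ≈ 378.49.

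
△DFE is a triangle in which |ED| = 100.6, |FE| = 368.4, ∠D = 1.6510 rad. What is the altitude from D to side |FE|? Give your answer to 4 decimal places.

h_D ≈ 94.2965

Law of sines: sin F = |ED|·sin D/|FE| ≈ 0.27219.
Since |FE| ≥ |ED|, only the acute value applies: ∠F ≈ 0.2757 rad.
Then ∠E = π − ∠D − ∠F ≈ 1.2149 rad.
Law of sines gives |DF| = |FE|·sin E/sin D ≈ 346.43.
Area = ½·|FE|·|ED|·sin E ≈ 17369.
The altitude from D has length 2·area/|FE| ≈ 94.297.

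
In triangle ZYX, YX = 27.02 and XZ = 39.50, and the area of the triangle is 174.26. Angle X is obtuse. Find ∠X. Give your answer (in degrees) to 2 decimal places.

From area = ½·YX·XZ·sin X, we get sin X = 2·area/(YX·XZ) ≈ 0.32655.
Taking the obtuse solution, ∠X ≈ 160.94°.

∠X ≈ 160.94°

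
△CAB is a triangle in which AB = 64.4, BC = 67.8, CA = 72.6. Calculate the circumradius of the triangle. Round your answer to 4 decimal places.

R ≈ 39.5644

By the law of cosines, cos C = (BC² + CA² − AB²) / (2·BC·CA) ≈ 0.58106, so ∠C ≈ 54.48°.
Circumradius = AB/(2 sin C) ≈ 39.564.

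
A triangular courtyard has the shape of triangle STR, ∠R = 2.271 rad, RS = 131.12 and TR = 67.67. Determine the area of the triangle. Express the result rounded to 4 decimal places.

Area = ½·TR·RS·sin R ≈ 3392.6.

area ≈ 3392.5983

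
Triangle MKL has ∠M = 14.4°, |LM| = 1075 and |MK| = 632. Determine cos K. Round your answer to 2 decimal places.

By the law of cosines, |KL|² = |LM|² + |MK|² − 2·|LM|·|MK|·cos M = 2.3894e+05, so |KL| ≈ 488.81.
Law of cosines again: cos K = (|MK|² + |KL|² − |LM|²)/(2·|MK|·|KL|) ≈ -0.83718, so ∠K ≈ 146.84°.

cos K ≈ -0.84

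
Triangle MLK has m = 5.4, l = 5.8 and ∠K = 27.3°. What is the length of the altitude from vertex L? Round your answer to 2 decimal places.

2.48

By the law of cosines, k² = m² + l² − 2·m·l·cos K = 7.137, so k ≈ 2.6715.
Area = ½·m·l·sin K ≈ 7.1825.
The altitude from L has length 2·area/l ≈ 2.4767.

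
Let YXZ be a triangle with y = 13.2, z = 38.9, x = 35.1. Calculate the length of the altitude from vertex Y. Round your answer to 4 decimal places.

34.8654

Semiperimeter s = (13.2 + 35.1 + 38.9)/2 = 43.6.
Heron's formula: area = √(43.6·30.4·8.5·4.7) ≈ 230.11.
The altitude from Y has length 2·area/y ≈ 34.865.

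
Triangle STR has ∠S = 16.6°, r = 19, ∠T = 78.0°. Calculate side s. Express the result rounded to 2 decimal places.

5.45

The third angle is ∠R = 180° − ∠S − ∠T = 85.40°.
Law of sines: s = r·sin S/sin R ≈ 5.4456.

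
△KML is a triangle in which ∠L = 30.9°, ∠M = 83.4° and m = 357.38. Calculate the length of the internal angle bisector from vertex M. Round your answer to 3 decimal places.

The third angle is ∠K = 180° − ∠M − ∠L = 65.70°.
Law of sines: k = m·sin K/sin M ≈ 327.89.
Law of sines: l = m·sin L/sin M ≈ 184.75.
The bisector from M has length 2·l·k·cos(∠M/2)/(l+k) ≈ 176.46.

176.460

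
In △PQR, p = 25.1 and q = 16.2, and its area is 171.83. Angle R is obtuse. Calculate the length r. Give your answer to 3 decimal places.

36.430

From area = ½·p·q·sin R, we get sin R = 2·area/(p·q) ≈ 0.84516.
Taking the obtuse solution, ∠R ≈ 122.31°.
Law of cosines then gives r ≈ 36.43.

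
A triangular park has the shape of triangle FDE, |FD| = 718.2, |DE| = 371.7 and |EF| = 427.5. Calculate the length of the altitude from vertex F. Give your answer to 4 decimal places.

Semiperimeter s = (371.7 + 427.5 + 718.2)/2 = 758.7.
Heron's formula: area = √(758.7·387·331.2·40.5) ≈ 62757.
The altitude from F has length 2·area/|DE| ≈ 337.68.

337.6763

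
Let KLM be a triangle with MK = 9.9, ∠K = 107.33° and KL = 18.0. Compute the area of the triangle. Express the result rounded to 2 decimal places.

85.06

Area = ½·MK·KL·sin K ≈ 85.055.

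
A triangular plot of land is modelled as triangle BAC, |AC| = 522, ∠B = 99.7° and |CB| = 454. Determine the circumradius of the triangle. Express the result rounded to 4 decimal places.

R ≈ 264.7855

Law of sines: sin A = |CB|·sin B/|AC| ≈ 0.85730.
Since |AC| ≥ |CB|, only the acute value applies: ∠A ≈ 59.01°.
Then ∠C = 180° − ∠B − ∠A ≈ 21.29°.
Law of sines gives |BA| = |AC|·sin C/sin B ≈ 192.24.
Circumradius = |AC|/(2 sin B) ≈ 264.79.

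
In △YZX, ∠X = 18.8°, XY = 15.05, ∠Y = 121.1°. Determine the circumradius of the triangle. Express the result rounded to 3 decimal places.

11.683

The third angle is ∠Z = 180° − ∠X − ∠Y = 40.10°.
Law of sines: ZX = XY·sin Y/sin Z ≈ 20.007.
Law of sines: YZ = XY·sin X/sin Z ≈ 7.5298.
Circumradius = XY/(2 sin Z) ≈ 11.683.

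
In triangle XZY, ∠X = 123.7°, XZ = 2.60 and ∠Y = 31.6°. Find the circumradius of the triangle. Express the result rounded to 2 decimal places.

2.48

The third angle is ∠Z = 180° − ∠Y − ∠X = 24.70°.
Law of sines: ZY = XZ·sin X/sin Y ≈ 4.1281.
Law of sines: YX = XZ·sin Z/sin Y ≈ 2.0734.
Circumradius = XZ/(2 sin Y) ≈ 2.481.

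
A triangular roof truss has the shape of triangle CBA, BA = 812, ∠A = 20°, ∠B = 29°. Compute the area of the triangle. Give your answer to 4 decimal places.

area ≈ 72431.1055

The third angle is ∠C = 180° − ∠B − ∠A = 131.00°.
Law of sines: AC = BA·sin B/sin C ≈ 521.61.
Law of sines: CB = BA·sin A/sin C ≈ 367.98.
Area = ½·BA·AC·sin A ≈ 72431.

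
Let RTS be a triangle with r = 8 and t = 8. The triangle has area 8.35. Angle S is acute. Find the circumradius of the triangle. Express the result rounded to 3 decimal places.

4.035

From area = ½·r·t·sin S, we get sin S = 2·area/(r·t) ≈ 0.26094.
Taking the acute solution, ∠S ≈ 15.13°.
Law of cosines then gives s ≈ 2.1058.
Circumradius = s/(2 sin S) ≈ 4.0351.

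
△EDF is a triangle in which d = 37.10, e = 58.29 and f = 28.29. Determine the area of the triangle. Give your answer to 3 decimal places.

Semiperimeter s = (58.29 + 37.1 + 28.29)/2 = 61.84.
Heron's formula: area = √(61.84·3.55·24.74·33.55) ≈ 426.87.

426.869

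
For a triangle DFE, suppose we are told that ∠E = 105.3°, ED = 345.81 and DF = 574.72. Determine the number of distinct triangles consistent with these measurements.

ED·sin E = 345.81·sin(105.3°) ≈ 333.6.
Since ∠E is not acute, a triangle exists only if DF > ED; here DF > ED, so there is exactly one triangle.

1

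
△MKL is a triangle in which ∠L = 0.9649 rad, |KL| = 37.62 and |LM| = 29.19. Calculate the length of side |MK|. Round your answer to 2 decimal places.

By the law of cosines, |MK|² = |KL|² + |LM|² − 2·|KL|·|LM|·cos L = 1016.6, so |MK| ≈ 31.883.

31.88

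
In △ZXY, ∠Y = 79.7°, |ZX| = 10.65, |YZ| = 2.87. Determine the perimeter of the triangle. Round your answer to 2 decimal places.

Law of sines: sin X = |YZ|·sin Y/|ZX| ≈ 0.26514.
Since |ZX| ≥ |YZ|, only the acute value applies: ∠X ≈ 15.38°.
Then ∠Z = 180° − ∠Y − ∠X ≈ 84.92°.
Law of sines gives |XY| = |ZX|·sin Z/sin Y ≈ 10.782.
Semiperimeter s = (10.782+2.87+10.65)/2 = 12.151.
Perimeter = 10.782 + 2.87 + 10.65 = 24.302.

perimeter ≈ 24.30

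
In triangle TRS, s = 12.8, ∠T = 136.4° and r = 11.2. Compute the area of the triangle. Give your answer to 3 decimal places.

area ≈ 49.432

Area = ½·r·s·sin T ≈ 49.432.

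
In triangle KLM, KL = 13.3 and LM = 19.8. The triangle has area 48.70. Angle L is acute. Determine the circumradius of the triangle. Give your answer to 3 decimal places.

From area = ½·KL·LM·sin L, we get sin L = 2·area/(KL·LM) ≈ 0.36986.
Taking the acute solution, ∠L ≈ 21.71°.
Law of cosines then gives MK ≈ 8.9218.
Circumradius = MK/(2 sin L) ≈ 12.061.

12.061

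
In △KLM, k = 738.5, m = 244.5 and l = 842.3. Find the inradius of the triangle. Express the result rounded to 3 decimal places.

94.706

Semiperimeter s = (738.5 + 842.3 + 244.5)/2 = 912.65.
Heron's formula: area = √(912.65·174.15·70.35·668.15) ≈ 86434.
Inradius = area/s = 86434/912.65 ≈ 94.706.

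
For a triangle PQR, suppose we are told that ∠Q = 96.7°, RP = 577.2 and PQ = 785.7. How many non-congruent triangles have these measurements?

PQ·sin Q = 785.7·sin(96.7°) ≈ 780.3.
Since ∠Q is not acute, a triangle exists only if RP > PQ; here RP ≤ PQ, so there is no triangle.

0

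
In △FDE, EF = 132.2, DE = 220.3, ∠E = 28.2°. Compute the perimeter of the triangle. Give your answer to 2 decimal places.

By the law of cosines, FD² = DE² + EF² − 2·DE·EF·cos E = 14675, so FD ≈ 121.14.
Semiperimeter s = (220.3+132.2+121.14)/2 = 236.82.
Perimeter = 220.3 + 132.2 + 121.14 = 473.64.

perimeter ≈ 473.64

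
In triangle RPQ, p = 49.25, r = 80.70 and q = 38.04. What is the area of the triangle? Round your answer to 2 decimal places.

Semiperimeter s = (80.7 + 49.25 + 38.04)/2 = 83.995.
Heron's formula: area = √(83.995·3.295·34.745·45.955) ≈ 664.76.

area ≈ 664.76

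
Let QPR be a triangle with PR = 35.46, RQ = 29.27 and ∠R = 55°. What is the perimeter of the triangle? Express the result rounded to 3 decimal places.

By the law of cosines, QP² = PR² + RQ² − 2·PR·RQ·cos R = 923.5, so QP ≈ 30.389.
Semiperimeter s = (35.46+29.27+30.389)/2 = 47.56.
Perimeter = 35.46 + 29.27 + 30.389 = 95.119.

95.119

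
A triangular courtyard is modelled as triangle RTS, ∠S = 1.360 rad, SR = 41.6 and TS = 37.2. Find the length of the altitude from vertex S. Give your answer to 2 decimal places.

30.47

By the law of cosines, RT² = TS² + SR² − 2·TS·SR·cos S = 2466.8, so RT ≈ 49.667.
Area = ½·TS·SR·sin S ≈ 756.63.
The altitude from S has length 2·area/RT ≈ 30.468.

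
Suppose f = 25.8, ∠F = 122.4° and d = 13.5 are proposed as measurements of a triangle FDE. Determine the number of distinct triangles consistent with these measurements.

1

d·sin F = 13.5·sin(122.4°) ≈ 11.4.
Since ∠F is not acute, a triangle exists only if f > d; here f > d, so there is exactly one triangle.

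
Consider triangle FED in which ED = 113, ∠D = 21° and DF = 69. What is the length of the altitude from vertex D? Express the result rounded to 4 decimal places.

h_D ≈ 51.2567

By the law of cosines, FE² = ED² + DF² − 2·ED·DF·cos D = 2971.7, so FE ≈ 54.514.
Area = ½·ED·DF·sin D ≈ 1397.1.
The altitude from D has length 2·area/FE ≈ 51.257.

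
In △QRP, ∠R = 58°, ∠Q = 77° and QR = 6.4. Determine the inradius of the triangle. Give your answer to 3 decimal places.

The third angle is ∠P = 180° − ∠Q − ∠R = 45.00°.
Law of sines: RP = QR·sin Q/sin P ≈ 8.819.
Law of sines: PQ = QR·sin R/sin P ≈ 7.6757.
Area = ½·QR·RP·sin R ≈ 23.933.
Semiperimeter s = (8.819+7.6757+6.4)/2 = 11.447.
Inradius = area/s = 23.933/11.447 ≈ 2.0907.

2.091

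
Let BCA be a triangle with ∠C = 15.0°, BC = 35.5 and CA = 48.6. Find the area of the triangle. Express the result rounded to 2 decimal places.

Area = ½·BC·CA·sin C ≈ 223.27.

area ≈ 223.27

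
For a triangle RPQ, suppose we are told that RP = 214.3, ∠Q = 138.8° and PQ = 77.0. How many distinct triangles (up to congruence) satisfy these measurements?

1

PQ·sin Q = 77.0·sin(138.8°) ≈ 50.72.
Since ∠Q is not acute, a triangle exists only if RP > PQ; here RP > PQ, so there is exactly one triangle.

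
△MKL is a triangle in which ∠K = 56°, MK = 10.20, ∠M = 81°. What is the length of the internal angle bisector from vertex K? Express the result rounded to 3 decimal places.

10.655

The third angle is ∠L = 180° − ∠M − ∠K = 43.00°.
Law of sines: KL = MK·sin M/sin L ≈ 14.772.
Law of sines: LM = MK·sin K/sin L ≈ 12.399.
The bisector from K has length 2·MK·KL·cos(∠K/2)/(MK+KL) ≈ 10.655.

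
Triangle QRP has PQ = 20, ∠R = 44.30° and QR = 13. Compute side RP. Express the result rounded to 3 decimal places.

Law of sines: sin P = QR·sin R/PQ ≈ 0.45397.
Since PQ ≥ QR, only the acute value applies: ∠P ≈ 27.00°.
Then ∠Q = 180° − ∠R − ∠P ≈ 108.70°.
Law of sines gives RP = PQ·sin Q/sin R ≈ 27.124.

27.124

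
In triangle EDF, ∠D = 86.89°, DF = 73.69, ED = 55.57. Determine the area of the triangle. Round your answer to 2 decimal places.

Area = ½·ED·DF·sin D ≈ 2044.5.

area ≈ 2044.46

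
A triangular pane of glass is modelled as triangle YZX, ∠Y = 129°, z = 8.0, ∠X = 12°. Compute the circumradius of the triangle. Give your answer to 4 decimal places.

The third angle is ∠Z = 180° − ∠X − ∠Y = 39.00°.
Law of sines: y = z·sin Y/sin Z ≈ 9.8792.
Law of sines: x = z·sin X/sin Z ≈ 2.643.
Circumradius = z/(2 sin Z) ≈ 6.3561.

R ≈ 6.3561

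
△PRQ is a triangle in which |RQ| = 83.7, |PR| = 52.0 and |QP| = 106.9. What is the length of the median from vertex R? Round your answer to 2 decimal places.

m_R ≈ 44.70

Median from R: ½√(2·|PR|² + 2·|RQ|² − |QP|²) ≈ 44.698.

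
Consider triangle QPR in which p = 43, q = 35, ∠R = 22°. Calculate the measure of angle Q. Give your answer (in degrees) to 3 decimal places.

51.182

By the law of cosines, r² = q² + p² − 2·q·p·cos R = 283.18, so r ≈ 16.828.
Law of cosines again: cos Q = (p² + r² − q²)/(2·p·r) ≈ 0.62685, so ∠Q ≈ 51.18°.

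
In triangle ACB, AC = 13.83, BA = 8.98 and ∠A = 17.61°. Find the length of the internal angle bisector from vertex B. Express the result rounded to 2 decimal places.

t_B ≈ 2.73

By the law of cosines, CB² = BA² + AC² − 2·BA·AC·cos A = 35.162, so CB ≈ 5.9298.
Law of cosines again: cos B = (CB² + BA² − AC²)/(2·CB·BA) ≈ -0.70861, so ∠B ≈ 135.12°.
The bisector from B has length 2·CB·BA·cos(∠B/2)/(CB+BA) ≈ 2.7265.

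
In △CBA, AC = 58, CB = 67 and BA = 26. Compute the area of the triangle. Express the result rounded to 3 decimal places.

area ≈ 745.598

Semiperimeter s = (26 + 58 + 67)/2 = 75.5.
Heron's formula: area = √(75.5·49.5·17.5·8.5) ≈ 745.6.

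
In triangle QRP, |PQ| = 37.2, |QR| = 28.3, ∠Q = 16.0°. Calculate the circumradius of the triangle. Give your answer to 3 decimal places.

By the law of cosines, |RP|² = |PQ|² + |QR|² − 2·|PQ|·|QR|·cos Q = 160.77, so |RP| ≈ 12.68.
Area = ½·|PQ|·|QR|·sin Q ≈ 145.09.
Circumradius = |RP|/(2 sin Q) ≈ 23.001.

23.001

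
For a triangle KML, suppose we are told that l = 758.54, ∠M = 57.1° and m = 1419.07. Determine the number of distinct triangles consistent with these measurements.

1

l·sin M = 758.54·sin(57.1°) ≈ 636.9.
Since m ≥ l, exactly one triangle exists.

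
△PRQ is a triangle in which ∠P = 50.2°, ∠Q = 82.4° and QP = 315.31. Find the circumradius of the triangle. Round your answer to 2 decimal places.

214.18

The third angle is ∠R = 180° − ∠Q − ∠P = 47.40°.
Law of sines: RQ = QP·sin P/sin R ≈ 329.1.
Law of sines: PR = QP·sin Q/sin R ≈ 424.59.
Circumradius = QP/(2 sin R) ≈ 214.18.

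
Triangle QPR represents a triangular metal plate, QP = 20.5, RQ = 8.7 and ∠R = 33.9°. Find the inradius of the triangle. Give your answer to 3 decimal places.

r ≈ 2.337

Law of sines: sin P = RQ·sin R/QP ≈ 0.23670.
Since QP ≥ RQ, only the acute value applies: ∠P ≈ 13.69°.
Then ∠Q = 180° − ∠R − ∠P ≈ 132.41°.
Law of sines gives PR = QP·sin Q/sin R ≈ 27.139.
Area = ½·QP·RQ·sin Q ≈ 65.843.
Semiperimeter s = (27.139+8.7+20.5)/2 = 28.169.
Inradius = area/s = 65.843/28.169 ≈ 2.3374.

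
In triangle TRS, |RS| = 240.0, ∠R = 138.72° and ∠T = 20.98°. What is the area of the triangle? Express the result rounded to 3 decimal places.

The third angle is ∠S = 180° − ∠T − ∠R = 20.30°.
Law of sines: |ST| = |RS|·sin R/sin T ≈ 442.23.
Law of sines: |TR| = |RS|·sin S/sin T ≈ 232.56.
Area = ½·|RS|·|ST|·sin S ≈ 18411.

area ≈ 18411.103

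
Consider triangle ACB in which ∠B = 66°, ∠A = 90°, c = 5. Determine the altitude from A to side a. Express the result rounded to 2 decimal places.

The third angle is ∠C = 180° − ∠B − ∠A = 24.00°.
Law of sines: a = c·sin A/sin C ≈ 12.293.
Law of sines: b = c·sin B/sin C ≈ 11.23.
Area = ½·c·a·sin B ≈ 28.075.
The altitude from A has length 2·area/a ≈ 4.5677.

4.57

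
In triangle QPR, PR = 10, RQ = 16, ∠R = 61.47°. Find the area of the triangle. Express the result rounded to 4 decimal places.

area ≈ 70.2854

Area = ½·PR·RQ·sin R ≈ 70.285.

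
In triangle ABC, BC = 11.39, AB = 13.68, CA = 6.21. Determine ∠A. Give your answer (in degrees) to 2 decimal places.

∠A ≈ 55.61°

By the law of cosines, cos A = (CA² + AB² − BC²) / (2·CA·AB) ≈ 0.56487, so ∠A ≈ 55.61°.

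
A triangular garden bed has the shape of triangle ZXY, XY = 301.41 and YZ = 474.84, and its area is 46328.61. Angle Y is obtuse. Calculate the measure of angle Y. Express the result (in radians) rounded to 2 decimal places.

From area = ½·XY·YZ·sin Y, we get sin Y = 2·area/(XY·YZ) ≈ 0.64740.
Taking the obtuse solution, ∠Y ≈ 2.437 rad.

∠Y ≈ 2.44 rad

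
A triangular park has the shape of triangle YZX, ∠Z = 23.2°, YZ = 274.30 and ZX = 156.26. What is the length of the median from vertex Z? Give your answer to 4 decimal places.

By the law of cosines, XY² = YZ² + ZX² − 2·YZ·ZX·cos Z = 20866, so XY ≈ 144.45.
Median from Z: ½√(2·YZ² + 2·ZX² − XY²) ≈ 211.22.

m_Z ≈ 211.2166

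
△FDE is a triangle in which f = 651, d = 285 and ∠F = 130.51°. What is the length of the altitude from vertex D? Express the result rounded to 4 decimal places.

h_D ≈ 325.9755

Law of sines: sin D = d·sin F/f ≈ 0.33285.
Since f ≥ d, only the acute value applies: ∠D ≈ 19.44°.
Then ∠E = 180° − ∠F − ∠D ≈ 30.05°.
Law of sines gives e = f·sin E/sin F ≈ 428.75.
Area = ½·f·d·sin E ≈ 46452.
The altitude from D has length 2·area/d ≈ 325.98.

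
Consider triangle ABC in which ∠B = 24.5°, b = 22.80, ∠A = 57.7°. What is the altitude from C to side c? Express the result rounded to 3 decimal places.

h_C ≈ 19.272

The third angle is ∠C = 180° − ∠A − ∠B = 97.80°.
Law of sines: a = b·sin A/sin B ≈ 46.473.
Law of sines: c = b·sin C/sin B ≈ 54.472.
Area = ½·b·a·sin C ≈ 524.89.
The altitude from C has length 2·area/c ≈ 19.272.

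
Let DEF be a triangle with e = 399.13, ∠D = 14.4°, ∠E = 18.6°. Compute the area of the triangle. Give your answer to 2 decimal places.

The third angle is ∠F = 180° − ∠D − ∠E = 147.00°.
Law of sines: d = e·sin D/sin E ≈ 311.2.
Law of sines: f = e·sin F/sin E ≈ 681.53.
Area = ½·e·d·sin F ≈ 33824.

area ≈ 33824.42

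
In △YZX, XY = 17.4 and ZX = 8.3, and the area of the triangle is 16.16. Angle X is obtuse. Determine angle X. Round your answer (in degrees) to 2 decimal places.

From area = ½·ZX·XY·sin X, we get sin X = 2·area/(ZX·XY) ≈ 0.22379.
Taking the obtuse solution, ∠X ≈ 167.07°.

∠X ≈ 167.07°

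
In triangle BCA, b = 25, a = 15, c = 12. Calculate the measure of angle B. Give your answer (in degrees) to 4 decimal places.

135.3254

By the law of cosines, cos B = (c² + a² − b²) / (2·c·a) ≈ -0.71111, so ∠B ≈ 135.33°.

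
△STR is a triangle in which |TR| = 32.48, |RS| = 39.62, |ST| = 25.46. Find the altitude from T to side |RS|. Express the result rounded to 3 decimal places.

h_T ≈ 20.804

Semiperimeter s = (32.48 + 39.62 + 25.46)/2 = 48.78.
Heron's formula: area = √(48.78·16.3·9.16·23.32) ≈ 412.12.
The altitude from T has length 2·area/|RS| ≈ 20.804.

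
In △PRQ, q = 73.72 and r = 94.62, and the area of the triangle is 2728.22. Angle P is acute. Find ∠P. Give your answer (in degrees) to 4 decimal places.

∠P ≈ 51.4663°

From area = ½·r·q·sin P, we get sin P = 2·area/(r·q) ≈ 0.78224.
Taking the acute solution, ∠P ≈ 51.47°.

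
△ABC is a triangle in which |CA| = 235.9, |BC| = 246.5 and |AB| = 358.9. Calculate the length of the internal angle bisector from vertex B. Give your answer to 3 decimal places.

By the law of cosines, cos B = (|AB|² + |BC|² − |CA|²) / (2·|AB|·|BC|) ≈ 0.75689, so ∠B ≈ 0.712 rad.
The bisector from B has length 2·|AB|·|BC|·cos(∠B/2)/(|AB|+|BC|) ≈ 273.93.

t_B ≈ 273.927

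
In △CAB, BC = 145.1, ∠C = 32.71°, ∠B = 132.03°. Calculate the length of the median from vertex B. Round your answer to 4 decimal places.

The third angle is ∠A = 180° − ∠B − ∠C = 15.26°.
Law of sines: AB = BC·sin C/sin A ≈ 297.91.
Law of sines: CA = BC·sin B/sin A ≈ 409.5.
Median from B: ½√(2·AB² + 2·BC² − CA²) ≈ 113.93.

m_B ≈ 113.9327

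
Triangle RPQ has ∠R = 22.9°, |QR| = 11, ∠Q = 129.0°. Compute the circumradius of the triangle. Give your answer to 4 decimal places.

The third angle is ∠P = 180° − ∠Q − ∠R = 28.10°.
Law of sines: |PQ| = |QR|·sin R/sin P ≈ 9.0876.
Law of sines: |RP| = |QR|·sin Q/sin P ≈ 18.149.
Circumradius = |QR|/(2 sin P) ≈ 11.677.

11.6770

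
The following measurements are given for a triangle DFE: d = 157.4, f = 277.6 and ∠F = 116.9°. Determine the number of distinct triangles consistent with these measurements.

d·sin F = 157.4·sin(116.9°) ≈ 140.4.
Since ∠F is not acute, a triangle exists only if f > d; here f > d, so there is exactly one triangle.

1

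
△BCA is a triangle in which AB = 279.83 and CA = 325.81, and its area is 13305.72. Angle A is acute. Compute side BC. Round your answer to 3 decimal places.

100.272

From area = ½·CA·AB·sin A, we get sin A = 2·area/(CA·AB) ≈ 0.29188.
Taking the acute solution, ∠A ≈ 16.97°.
Law of cosines then gives BC ≈ 100.27.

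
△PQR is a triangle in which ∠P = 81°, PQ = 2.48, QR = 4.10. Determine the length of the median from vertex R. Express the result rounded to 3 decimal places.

m_R ≈ 3.691

Law of sines: sin R = PQ·sin P/QR ≈ 0.59743.
Since QR ≥ PQ, only the acute value applies: ∠R ≈ 36.69°.
Then ∠Q = 180° − ∠P − ∠R ≈ 62.31°.
Law of sines gives RP = QR·sin Q/sin P ≈ 3.6758.
Median from R: ½√(2·QR² + 2·RP² − PQ²) ≈ 3.691.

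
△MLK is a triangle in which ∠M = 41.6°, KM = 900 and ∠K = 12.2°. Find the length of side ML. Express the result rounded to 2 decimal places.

The third angle is ∠L = 180° − ∠K − ∠M = 126.20°.
Law of sines: ML = KM·sin K/sin L ≈ 235.69.

235.69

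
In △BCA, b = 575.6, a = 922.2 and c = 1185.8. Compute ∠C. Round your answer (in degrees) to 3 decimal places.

∠C ≈ 102.200°

By the law of cosines, cos C = (a² + b² − c²) / (2·a·b) ≈ -0.21133, so ∠C ≈ 102.20°.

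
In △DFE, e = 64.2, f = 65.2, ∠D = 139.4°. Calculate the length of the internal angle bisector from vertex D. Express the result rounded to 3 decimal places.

By the law of cosines, d² = f² + e² − 2·f·e·cos D = 14729, so d ≈ 121.36.
The bisector from D has length 2·f·e·cos(∠D/2)/(f+e) ≈ 22.445.

t_D ≈ 22.445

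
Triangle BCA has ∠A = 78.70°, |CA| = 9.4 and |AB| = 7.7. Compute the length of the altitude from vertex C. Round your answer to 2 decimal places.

By the law of cosines, |BC|² = |CA|² + |AB|² − 2·|CA|·|AB|·cos A = 119.28, so |BC| ≈ 10.922.
Area = ½·|CA|·|AB|·sin A ≈ 35.488.
The altitude from C has length 2·area/|AB| ≈ 9.2178.

9.22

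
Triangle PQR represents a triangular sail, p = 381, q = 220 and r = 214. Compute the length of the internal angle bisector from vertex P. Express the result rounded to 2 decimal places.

103.91

By the law of cosines, cos P = (q² + r² − p²) / (2·q·r) ≈ -0.54126, so ∠P ≈ 122.77°.
The bisector from P has length 2·q·r·cos(∠P/2)/(q+r) ≈ 103.91.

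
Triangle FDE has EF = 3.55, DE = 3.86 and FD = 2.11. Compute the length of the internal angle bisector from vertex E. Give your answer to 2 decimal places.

By the law of cosines, cos E = (DE² + EF² − FD²) / (2·DE·EF) ≈ 0.84106, so ∠E ≈ 32.75°.
The bisector from E has length 2·DE·EF·cos(∠E/2)/(DE+EF) ≈ 3.5485.

t_E ≈ 3.55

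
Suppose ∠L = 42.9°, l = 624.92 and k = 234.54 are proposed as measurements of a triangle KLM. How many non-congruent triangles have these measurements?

1

k·sin L = 234.54·sin(42.9°) ≈ 159.7.
Since l ≥ k, exactly one triangle exists.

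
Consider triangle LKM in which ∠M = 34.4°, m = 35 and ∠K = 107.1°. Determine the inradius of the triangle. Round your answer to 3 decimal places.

9.716

The third angle is ∠L = 180° − ∠K − ∠M = 38.50°.
Law of sines: l = m·sin L/sin M ≈ 38.565.
Law of sines: k = m·sin K/sin M ≈ 59.212.
Area = ½·m·l·sin K ≈ 645.05.
Semiperimeter s = (38.565+59.212+35)/2 = 66.388.
Inradius = area/s = 645.05/66.388 ≈ 9.7164.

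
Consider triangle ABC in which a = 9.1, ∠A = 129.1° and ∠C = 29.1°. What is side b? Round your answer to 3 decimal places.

4.355

The third angle is ∠B = 180° − ∠C − ∠A = 21.80°.
Law of sines: b = a·sin B/sin A ≈ 4.3547.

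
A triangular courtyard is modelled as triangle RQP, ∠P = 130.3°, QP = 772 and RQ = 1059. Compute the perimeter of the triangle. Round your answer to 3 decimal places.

2211.916

Law of sines: sin R = QP·sin P/RQ ≈ 0.55598.
Since RQ ≥ QP, only the acute value applies: ∠R ≈ 33.78°.
Then ∠Q = 180° − ∠P − ∠R ≈ 15.92°.
Law of sines gives PR = RQ·sin Q/sin P ≈ 380.92.
Semiperimeter s = (772+380.92+1059)/2 = 1106.
Perimeter = 772 + 380.92 + 1059 = 2211.9.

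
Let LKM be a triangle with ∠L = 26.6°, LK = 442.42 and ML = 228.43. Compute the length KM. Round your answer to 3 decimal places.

259.202

By the law of cosines, KM² = ML² + LK² − 2·ML·LK·cos L = 67186, so KM ≈ 259.2.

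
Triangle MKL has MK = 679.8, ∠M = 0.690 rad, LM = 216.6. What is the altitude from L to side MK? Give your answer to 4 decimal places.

137.8740

By the law of cosines, KL² = LM² + MK² − 2·LM·MK·cos M = 2.8192e+05, so KL ≈ 530.96.
Area = ½·LM·MK·sin M ≈ 46863.
The altitude from L has length 2·area/MK ≈ 137.87.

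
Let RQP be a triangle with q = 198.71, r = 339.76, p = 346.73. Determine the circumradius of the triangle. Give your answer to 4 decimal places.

179.3900

By the law of cosines, cos R = (q² + p² − r²) / (2·q·p) ≈ 0.32127, so ∠R ≈ 71.26°.
Circumradius = r/(2 sin R) ≈ 179.39.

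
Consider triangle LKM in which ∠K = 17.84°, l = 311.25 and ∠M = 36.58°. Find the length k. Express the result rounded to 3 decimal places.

117.243

The third angle is ∠L = 180° − ∠K − ∠M = 125.58°.
Law of sines: k = l·sin K/sin L ≈ 117.24.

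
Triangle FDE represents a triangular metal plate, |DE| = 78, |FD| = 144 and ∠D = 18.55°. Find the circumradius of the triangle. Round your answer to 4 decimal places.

116.8028

By the law of cosines, |EF|² = |FD|² + |DE|² − 2·|FD|·|DE|·cos D = 5523.1, so |EF| ≈ 74.317.
Area = ½·|FD|·|DE|·sin D ≈ 1786.6.
Circumradius = |EF|/(2 sin D) ≈ 116.8.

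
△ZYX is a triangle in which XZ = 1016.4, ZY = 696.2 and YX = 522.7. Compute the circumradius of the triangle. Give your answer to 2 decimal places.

R ≈ 548.94

By the law of cosines, cos Z = (XZ² + ZY² − YX²) / (2·XZ·ZY) ≈ 0.87939, so ∠Z ≈ 28.43°.
Circumradius = YX/(2 sin Z) ≈ 548.94.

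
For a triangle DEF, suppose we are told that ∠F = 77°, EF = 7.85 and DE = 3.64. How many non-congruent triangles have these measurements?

0

EF·sin F = 7.85·sin(77°) ≈ 7.649.
Since DE = 3.64 < 7.649 = EF sin F, no triangle exists.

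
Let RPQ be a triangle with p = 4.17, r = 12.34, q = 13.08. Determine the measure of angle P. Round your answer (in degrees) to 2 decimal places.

By the law of cosines, cos P = (q² + r² − p²) / (2·q·r) ≈ 0.94783, so ∠P ≈ 18.59°.

∠P ≈ 18.59°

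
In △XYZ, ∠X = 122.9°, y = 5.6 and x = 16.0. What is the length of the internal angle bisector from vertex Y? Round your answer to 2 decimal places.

13.72

Law of sines: sin Y = y·sin X/x ≈ 0.29387.
Since x ≥ y, only the acute value applies: ∠Y ≈ 17.09°.
Then ∠Z = 180° − ∠X − ∠Y ≈ 40.01°.
Law of sines gives z = x·sin Z/sin X ≈ 12.252.
The bisector from Y has length 2·z·x·cos(∠Y/2)/(z+x) ≈ 13.723.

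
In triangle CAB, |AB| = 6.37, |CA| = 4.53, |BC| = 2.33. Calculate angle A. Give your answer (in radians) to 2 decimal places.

0.27

By the law of cosines, cos A = (|CA|² + |AB|² − |BC|²) / (2·|CA|·|AB|) ≈ 0.96460, so ∠A ≈ 0.267 rad.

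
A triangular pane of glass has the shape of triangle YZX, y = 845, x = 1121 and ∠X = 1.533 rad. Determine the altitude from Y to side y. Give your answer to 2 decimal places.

768.70

Law of sines: sin Y = y·sin X/x ≈ 0.75325.
Since x ≥ y, only the acute value applies: ∠Y ≈ 0.853 rad.
Then ∠Z = π − ∠X − ∠Y ≈ 0.756 rad.
Law of sines gives z = x·sin Z/sin X ≈ 769.25.
Area = ½·x·y·sin Z ≈ 3.2477e+05.
The altitude from Y has length 2·area/y ≈ 768.7.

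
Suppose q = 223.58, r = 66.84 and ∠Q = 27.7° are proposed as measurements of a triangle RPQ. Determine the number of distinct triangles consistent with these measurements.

1

r·sin Q = 66.84·sin(27.7°) ≈ 31.07.
Since q ≥ r, exactly one triangle exists.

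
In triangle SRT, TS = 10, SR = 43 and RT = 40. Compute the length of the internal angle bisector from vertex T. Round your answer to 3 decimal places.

10.206

By the law of cosines, cos T = (RT² + TS² − SR²) / (2·RT·TS) ≈ -0.18625, so ∠T ≈ 100.73°.
The bisector from T has length 2·RT·TS·cos(∠T/2)/(RT+TS) ≈ 10.206.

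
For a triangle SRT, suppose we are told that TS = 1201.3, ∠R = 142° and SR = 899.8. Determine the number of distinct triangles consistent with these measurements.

SR·sin R = 899.8·sin(142°) ≈ 554.
Since ∠R is not acute, a triangle exists only if TS > SR; here TS > SR, so there is exactly one triangle.

1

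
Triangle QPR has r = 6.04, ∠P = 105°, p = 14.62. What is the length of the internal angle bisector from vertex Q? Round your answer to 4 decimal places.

Law of sines: sin R = r·sin P/p ≈ 0.39906.
Since p ≥ r, only the acute value applies: ∠R ≈ 23.52°.
Then ∠Q = 180° − ∠P − ∠R ≈ 51.48°.
Law of sines gives q = p·sin Q/sin P ≈ 11.842.
The bisector from Q has length 2·p·r·cos(∠Q/2)/(p+r) ≈ 7.7001.

7.7001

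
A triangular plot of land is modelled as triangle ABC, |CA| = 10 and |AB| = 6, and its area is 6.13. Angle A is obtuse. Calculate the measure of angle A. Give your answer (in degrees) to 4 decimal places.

From area = ½·|CA|·|AB|·sin A, we get sin A = 2·area/(|CA|·|AB|) ≈ 0.20433.
Taking the obtuse solution, ∠A ≈ 168.21°.

168.2095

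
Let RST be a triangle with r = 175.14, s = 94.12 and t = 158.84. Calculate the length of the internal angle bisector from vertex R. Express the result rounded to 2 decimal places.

By the law of cosines, cos R = (s² + t² − r²) / (2·s·t) ≈ 0.11420, so ∠R ≈ 83.44°.
The bisector from R has length 2·s·t·cos(∠R/2)/(s+t) ≈ 88.224.

88.22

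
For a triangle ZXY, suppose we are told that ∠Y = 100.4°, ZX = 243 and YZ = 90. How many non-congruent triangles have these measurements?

1

YZ·sin Y = 90·sin(100.4°) ≈ 88.52.
Since ∠Y is not acute, a triangle exists only if ZX > YZ; here ZX > YZ, so there is exactly one triangle.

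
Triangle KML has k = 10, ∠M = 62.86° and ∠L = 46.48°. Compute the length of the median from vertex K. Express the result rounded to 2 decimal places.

m_K ≈ 7.00

The third angle is ∠K = 180° − ∠M − ∠L = 70.66°.
Law of sines: m = k·sin M/sin K ≈ 9.4311.
Law of sines: l = k·sin L/sin K ≈ 7.685.
Median from K: ½√(2·m² + 2·l² − k²) ≈ 7.0002.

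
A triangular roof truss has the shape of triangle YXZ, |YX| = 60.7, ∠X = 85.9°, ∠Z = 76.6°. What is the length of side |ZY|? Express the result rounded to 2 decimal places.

The third angle is ∠Y = 180° − ∠X − ∠Z = 17.50°.
Law of sines: |ZY| = |YX|·sin X/sin Z ≈ 62.239.

62.24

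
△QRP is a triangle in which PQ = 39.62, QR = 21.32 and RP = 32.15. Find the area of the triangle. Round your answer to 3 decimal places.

Semiperimeter s = (32.15 + 39.62 + 21.32)/2 = 46.545.
Heron's formula: area = √(46.545·14.395·6.925·25.225) ≈ 342.11.

342.112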